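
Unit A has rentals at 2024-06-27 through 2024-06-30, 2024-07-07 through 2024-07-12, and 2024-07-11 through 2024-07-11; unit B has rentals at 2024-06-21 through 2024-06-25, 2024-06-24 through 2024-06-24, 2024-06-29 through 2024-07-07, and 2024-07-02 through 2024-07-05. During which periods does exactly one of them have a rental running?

Merge the first list: 2024-06-27 through 2024-06-30, 2024-07-07 through 2024-07-12.
Merge the second list: 2024-06-21 through 2024-06-25, 2024-06-29 through 2024-07-07.
A \ B = 2024-06-27 through 2024-06-28, 2024-07-08 through 2024-07-12.
B \ A = 2024-06-21 through 2024-06-25, 2024-07-01 through 2024-07-06.
Union of the two gives the symmetric difference.

2024-06-21 through 2024-06-25, 2024-06-27 through 2024-06-28, 2024-07-01 through 2024-07-06, 2024-07-08 through 2024-07-12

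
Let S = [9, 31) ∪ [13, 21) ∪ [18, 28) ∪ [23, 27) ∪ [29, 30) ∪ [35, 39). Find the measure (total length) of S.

Merged: [9, 31), [35, 39).
Lengths: 22 + 4 = 26.

26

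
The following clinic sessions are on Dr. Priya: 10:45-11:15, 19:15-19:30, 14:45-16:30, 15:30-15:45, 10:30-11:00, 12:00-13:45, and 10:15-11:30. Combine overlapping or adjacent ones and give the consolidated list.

10:15-11:30, 12:00-13:45, 14:45-16:30, 19:15-19:30

Sort by start: 10:15-11:30, 10:30-11:00, 10:45-11:15, 12:00-13:45, 14:45-16:30, 15:30-15:45, 19:15-19:30.
10:30-11:00 overlaps/touches 10:15-11:30 → extend to 10:15-11:30.
10:45-11:15 overlaps/touches 10:15-11:30 → extend to 10:15-11:30.
12:00-13:45 is disjoint → start new block.
14:45-16:30 is disjoint → start new block.
15:30-15:45 overlaps/touches 14:45-16:30 → extend to 14:45-16:30.
19:15-19:30 is disjoint → start new block.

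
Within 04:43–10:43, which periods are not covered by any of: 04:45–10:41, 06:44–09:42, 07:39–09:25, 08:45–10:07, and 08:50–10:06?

The merged coverage is 04:45-10:41.
Gaps within 04:43-10:43: 04:43-04:45, 10:41-10:43.

04:43-04:45, 10:41-10:43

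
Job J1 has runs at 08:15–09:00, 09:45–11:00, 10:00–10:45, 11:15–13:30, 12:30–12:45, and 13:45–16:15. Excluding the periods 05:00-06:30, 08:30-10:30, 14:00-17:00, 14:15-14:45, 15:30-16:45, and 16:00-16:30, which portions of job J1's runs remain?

08:15–08:30, 10:30–11:00, 11:15–13:30, 13:45–14:00

Merge the first list: 08:15–09:00, 09:45–11:00, 11:15–13:30, 13:45–16:15.
Merge the second list: 05:00–06:30, 08:30–10:30, 14:00–17:00.
08:15–09:00 \ B = 08:15–08:30.
09:45–11:00 \ B = 10:30–11:00.
11:15–13:30: nothing removed.
13:45–16:15 \ B = 13:45–14:00.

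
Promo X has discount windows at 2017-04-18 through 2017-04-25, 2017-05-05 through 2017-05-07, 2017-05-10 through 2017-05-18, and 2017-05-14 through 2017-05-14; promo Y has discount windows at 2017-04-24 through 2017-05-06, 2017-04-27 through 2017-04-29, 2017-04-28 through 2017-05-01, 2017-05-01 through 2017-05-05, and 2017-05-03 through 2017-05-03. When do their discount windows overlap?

Merge the first list: 2017-04-18 through 2017-04-25, 2017-05-05 through 2017-05-07, 2017-05-10 through 2017-05-18.
Merge the second list: 2017-04-24 through 2017-05-06.
2017-04-18 through 2017-04-25 overlaps B on 2017-04-24 through 2017-04-25.
2017-05-05 through 2017-05-07 overlaps B on 2017-05-05 through 2017-05-06.
2017-05-10 through 2017-05-18 falls entirely outside B.

2017-04-24 through 2017-04-25, 2017-05-05 through 2017-05-06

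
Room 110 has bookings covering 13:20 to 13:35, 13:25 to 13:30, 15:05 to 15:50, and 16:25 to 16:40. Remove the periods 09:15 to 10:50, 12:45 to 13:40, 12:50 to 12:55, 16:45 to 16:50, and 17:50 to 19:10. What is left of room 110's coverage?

First set merges to 13:20-13:35, 15:05-15:50, 16:25-16:40.
Second set merges to 09:15-10:50, 12:45-13:40, 16:45-16:50, 17:50-19:10.
13:20-13:35: entirely removed.
15:05-15:50: nothing removed.
16:25-16:40: nothing removed.

15:05-15:50, 16:25-16:40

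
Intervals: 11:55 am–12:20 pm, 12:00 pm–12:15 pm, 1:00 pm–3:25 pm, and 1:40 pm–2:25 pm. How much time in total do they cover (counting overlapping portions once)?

Merged: 11:55 am–12:20 pm, 1:00 pm–3:25 pm.
Lengths: 25 min + 2 h 25 min = 2 h 50 min.

2 h 50 min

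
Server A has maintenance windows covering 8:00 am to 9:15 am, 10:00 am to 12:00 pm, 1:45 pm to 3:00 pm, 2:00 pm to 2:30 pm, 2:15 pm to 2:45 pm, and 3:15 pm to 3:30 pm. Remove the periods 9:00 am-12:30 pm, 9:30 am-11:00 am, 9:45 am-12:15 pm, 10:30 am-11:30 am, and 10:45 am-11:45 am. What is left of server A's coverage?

A, merged: 8:00 am–9:15 am, 10:00 am–12:00 pm, 1:45 pm–3:00 pm, 3:15 pm–3:30 pm.
B, merged: 9:00 am–12:30 pm.
8:00 am–9:15 am minus B → 8:00 am–9:00 am.
10:00 am–12:00 pm: fully covered by B → removed.
1:45 pm–3:00 pm: no B overlap → unchanged.
3:15 pm–3:30 pm: no B overlap → unchanged.

8:00 am–9:00 am, 1:45 pm–3:00 pm, 3:15 pm–3:30 pm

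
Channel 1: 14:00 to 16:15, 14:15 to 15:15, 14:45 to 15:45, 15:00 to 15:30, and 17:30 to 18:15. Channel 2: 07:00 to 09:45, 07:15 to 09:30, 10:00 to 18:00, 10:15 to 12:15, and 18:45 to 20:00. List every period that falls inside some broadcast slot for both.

14:00-16:15, 17:30-18:00

A, merged: 14:00-16:15, 17:30-18:15.
B, merged: 07:00-09:45, 10:00-18:00, 18:45-20:00.
14:00-16:15 meets the second set on 14:00-16:15.
17:30-18:15 meets the second set on 17:30-18:00.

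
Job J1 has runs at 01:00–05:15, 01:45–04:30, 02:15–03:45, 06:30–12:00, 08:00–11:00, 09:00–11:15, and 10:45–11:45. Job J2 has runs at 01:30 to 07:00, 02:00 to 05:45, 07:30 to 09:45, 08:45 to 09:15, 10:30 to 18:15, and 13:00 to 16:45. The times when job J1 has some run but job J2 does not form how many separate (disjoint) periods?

3

First set merges to 01:00–05:15, 06:30–12:00.
Second set merges to 01:30–07:00, 07:30–09:45, 10:30–18:15.
A \ B = 01:00–01:30, 07:00–07:30, 09:45–10:30.
That is 3 disjoint pieces.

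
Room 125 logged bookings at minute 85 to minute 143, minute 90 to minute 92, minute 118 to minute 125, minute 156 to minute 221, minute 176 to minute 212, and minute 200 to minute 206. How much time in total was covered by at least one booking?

123 minutes

Merged: minute 85 to minute 143, minute 156 to minute 221.
Lengths: 58 minutes + 65 minutes = 123 minutes.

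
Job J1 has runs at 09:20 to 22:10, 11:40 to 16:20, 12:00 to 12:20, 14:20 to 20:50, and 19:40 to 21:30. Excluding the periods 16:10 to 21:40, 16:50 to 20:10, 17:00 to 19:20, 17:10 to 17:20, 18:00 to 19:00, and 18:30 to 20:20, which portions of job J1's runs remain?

09:20-16:10, 21:40-22:10

First set merges to 09:20-22:10.
Second set merges to 16:10-21:40.
09:20-22:10 \ B = 09:20-16:10, 21:40-22:10.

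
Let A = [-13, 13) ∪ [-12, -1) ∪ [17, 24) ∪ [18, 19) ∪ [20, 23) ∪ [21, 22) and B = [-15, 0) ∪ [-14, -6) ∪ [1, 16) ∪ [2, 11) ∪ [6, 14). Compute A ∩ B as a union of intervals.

Merge the first list: [-13, 13), [17, 24).
Merge the second list: [-15, 0), [1, 16).
[-13, 13) meets the second set on [-13, 0), [1, 13).
[17, 24): no overlap with the second set.

[-13, 0) ∪ [1, 13)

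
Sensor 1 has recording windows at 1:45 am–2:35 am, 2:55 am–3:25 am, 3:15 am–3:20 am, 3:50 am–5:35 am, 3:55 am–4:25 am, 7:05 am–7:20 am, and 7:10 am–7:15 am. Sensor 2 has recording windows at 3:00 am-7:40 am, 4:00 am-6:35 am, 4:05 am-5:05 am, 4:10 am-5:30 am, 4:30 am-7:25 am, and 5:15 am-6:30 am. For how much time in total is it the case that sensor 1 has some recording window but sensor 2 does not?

55 min

Merge the first list: 1:45 am–2:35 am, 2:55 am–3:25 am, 3:50 am–5:35 am, 7:05 am–7:20 am.
Merge the second list: 3:00 am–7:40 am.
A \ B = 1:45 am–2:35 am, 2:55 am–3:00 am.
Total: 50 min + 5 min = 55 min.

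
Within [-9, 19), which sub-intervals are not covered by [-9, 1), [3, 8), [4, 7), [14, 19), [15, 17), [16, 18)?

[1, 3) ∪ [8, 14)

Covered (merged): [-9, 1), [3, 8), [14, 19).
Complement within [-9, 19): [1, 3), [8, 14).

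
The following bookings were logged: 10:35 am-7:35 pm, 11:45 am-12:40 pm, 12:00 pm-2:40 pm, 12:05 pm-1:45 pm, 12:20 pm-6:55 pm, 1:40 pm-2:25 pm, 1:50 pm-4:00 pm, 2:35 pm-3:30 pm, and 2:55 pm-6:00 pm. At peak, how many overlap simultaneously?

5

Walk the sorted start/end points keeping a running depth.
The depth first hits 5 at 12:20 pm.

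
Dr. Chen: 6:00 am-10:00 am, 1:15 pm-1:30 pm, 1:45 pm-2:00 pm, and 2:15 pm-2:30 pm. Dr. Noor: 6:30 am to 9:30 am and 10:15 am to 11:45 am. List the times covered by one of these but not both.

6:00 am–6:30 am, 9:30 am–10:00 am, 10:15 am–11:45 am, 1:15 pm–1:30 pm, 1:45 pm–2:00 pm, 2:15 pm–2:30 pm

Only in the first: 6:00 am–6:30 am, 9:30 am–10:00 am, 1:15 pm–1:30 pm, 1:45 pm–2:00 pm, 2:15 pm–2:30 pm.
Only in the second: 10:15 am–11:45 am.
Together these are the periods covered by exactly one.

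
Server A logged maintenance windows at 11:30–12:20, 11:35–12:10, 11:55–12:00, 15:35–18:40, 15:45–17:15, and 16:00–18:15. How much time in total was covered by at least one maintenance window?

Merged: 11:30–12:20, 15:35–18:40.
Lengths: 50 min + 3 h 5 min = 3 h 55 min.

3 h 55 min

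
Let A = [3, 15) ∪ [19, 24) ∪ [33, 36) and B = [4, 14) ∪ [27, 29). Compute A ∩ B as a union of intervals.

[3, 15) meets the second set on [4, 14).
[19, 24): no overlap with the second set.
[33, 36): no overlap with the second set.

[4, 14)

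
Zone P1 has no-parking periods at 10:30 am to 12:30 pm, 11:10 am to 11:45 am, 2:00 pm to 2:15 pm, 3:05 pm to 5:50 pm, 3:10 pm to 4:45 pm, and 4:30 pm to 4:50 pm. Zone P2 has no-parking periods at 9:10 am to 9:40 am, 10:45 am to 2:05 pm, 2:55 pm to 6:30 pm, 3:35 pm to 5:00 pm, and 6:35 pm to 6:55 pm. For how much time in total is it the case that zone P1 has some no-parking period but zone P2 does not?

25 min

First set merges to 10:30 am–12:30 pm, 2:00 pm–2:15 pm, 3:05 pm–5:50 pm.
Second set merges to 9:10 am–9:40 am, 10:45 am–2:05 pm, 2:55 pm–6:30 pm, 6:35 pm–6:55 pm.
A \ B = 10:30 am–10:45 am, 2:05 pm–2:15 pm.
Total: 15 min + 10 min = 25 min.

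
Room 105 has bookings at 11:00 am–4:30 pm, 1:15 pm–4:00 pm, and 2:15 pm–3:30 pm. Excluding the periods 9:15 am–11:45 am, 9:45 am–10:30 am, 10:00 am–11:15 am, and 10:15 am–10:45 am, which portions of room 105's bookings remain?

First set merges to 11:00 am–4:30 pm.
Second set merges to 9:15 am–11:45 am.
11:00 am–4:30 pm minus B → 11:45 am–4:30 pm.

11:45 am–4:30 pm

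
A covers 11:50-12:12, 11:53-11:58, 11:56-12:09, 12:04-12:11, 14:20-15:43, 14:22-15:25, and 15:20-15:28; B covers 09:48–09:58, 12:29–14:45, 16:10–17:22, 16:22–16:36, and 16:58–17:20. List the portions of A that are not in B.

11:50-12:12, 14:45-15:43

A, merged: 11:50-12:12, 14:20-15:43.
B, merged: 09:48-09:58, 12:29-14:45, 16:10-17:22.
11:50-12:12 is untouched.
14:20-15:43 with B removed leaves 14:45-15:43.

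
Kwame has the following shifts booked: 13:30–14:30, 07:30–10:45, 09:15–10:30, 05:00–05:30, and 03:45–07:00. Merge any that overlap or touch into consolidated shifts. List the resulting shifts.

Sort by start: 03:45–07:00, 05:00–05:30, 07:30–10:45, 09:15–10:30, 13:30–14:30.
05:00–05:30 overlaps/touches 03:45–07:00 → extend to 03:45–07:00.
07:30–10:45 is disjoint → start new block.
09:15–10:30 overlaps/touches 07:30–10:45 → extend to 07:30–10:45.
13:30–14:30 is disjoint → start new block.

03:45–07:00, 07:30–10:45, 13:30–14:30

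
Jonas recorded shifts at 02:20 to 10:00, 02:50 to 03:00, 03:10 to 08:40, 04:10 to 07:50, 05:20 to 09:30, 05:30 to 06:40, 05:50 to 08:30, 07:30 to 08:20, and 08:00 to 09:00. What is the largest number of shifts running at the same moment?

Sweep endpoints in order; track running count of active intervals.
Peak of 6 reached at 05:50.

6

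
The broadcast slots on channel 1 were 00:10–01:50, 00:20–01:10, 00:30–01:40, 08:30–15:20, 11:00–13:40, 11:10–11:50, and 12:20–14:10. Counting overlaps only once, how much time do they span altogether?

Merged: 00:10–01:50, 08:30–15:20.
Lengths: 1 h 40 min + 6 h 50 min = 8 h 30 min.

8 h 30 min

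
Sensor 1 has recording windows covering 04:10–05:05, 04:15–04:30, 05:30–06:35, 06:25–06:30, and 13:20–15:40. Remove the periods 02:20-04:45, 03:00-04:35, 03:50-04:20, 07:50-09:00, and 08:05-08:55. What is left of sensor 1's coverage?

04:45–05:05, 05:30–06:35, 13:20–15:40

Merge the first list: 04:10–05:05, 05:30–06:35, 13:20–15:40.
Merge the second list: 02:20–04:45, 07:50–09:00.
04:10–05:05 with B removed leaves 04:45–05:05.
05:30–06:35 is untouched.
13:20–15:40 is untouched.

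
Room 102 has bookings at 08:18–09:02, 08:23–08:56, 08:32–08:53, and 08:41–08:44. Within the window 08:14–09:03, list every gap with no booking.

After merging, the occupied span is 08:18–09:02.
Complement within 08:14–09:03: 08:14–08:18, 09:02–09:03.

08:14–08:18, 09:02–09:03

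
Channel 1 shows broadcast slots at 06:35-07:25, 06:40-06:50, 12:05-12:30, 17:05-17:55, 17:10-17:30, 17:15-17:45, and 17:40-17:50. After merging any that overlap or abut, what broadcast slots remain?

06:35-07:25, 12:05-12:30, 17:05-17:55

06:40-06:50 overlaps/touches 06:35-07:25 → extend to 06:35-07:25.
12:05-12:30 is disjoint → start new block.
17:05-17:55 is disjoint → start new block.
17:10-17:30 overlaps/touches 17:05-17:55 → extend to 17:05-17:55.
17:15-17:45 overlaps/touches 17:05-17:55 → extend to 17:05-17:55.
17:40-17:50 overlaps/touches 17:05-17:55 → extend to 17:05-17:55.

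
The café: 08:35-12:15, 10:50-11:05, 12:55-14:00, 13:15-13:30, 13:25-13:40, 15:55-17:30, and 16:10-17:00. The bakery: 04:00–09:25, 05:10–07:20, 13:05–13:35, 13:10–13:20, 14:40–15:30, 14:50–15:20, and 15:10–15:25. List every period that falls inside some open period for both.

Merge the first list: 08:35-12:15, 12:55-14:00, 15:55-17:30.
Merge the second list: 04:00-09:25, 13:05-13:35, 14:40-15:30.
08:35-12:15 overlaps B on 08:35-09:25.
12:55-14:00 overlaps B on 13:05-13:35.
15:55-17:30 falls entirely outside B.

08:35-09:25, 13:05-13:35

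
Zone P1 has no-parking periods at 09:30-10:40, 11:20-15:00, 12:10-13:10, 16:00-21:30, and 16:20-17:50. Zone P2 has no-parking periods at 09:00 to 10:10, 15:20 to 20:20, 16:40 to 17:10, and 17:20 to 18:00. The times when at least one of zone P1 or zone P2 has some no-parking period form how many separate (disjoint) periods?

3

First set merges to 09:30-10:40, 11:20-15:00, 16:00-21:30.
Second set merges to 09:00-10:10, 15:20-20:20.
A ∪ B = 09:00-10:40, 11:20-15:00, 15:20-21:30.
That is 3 disjoint pieces.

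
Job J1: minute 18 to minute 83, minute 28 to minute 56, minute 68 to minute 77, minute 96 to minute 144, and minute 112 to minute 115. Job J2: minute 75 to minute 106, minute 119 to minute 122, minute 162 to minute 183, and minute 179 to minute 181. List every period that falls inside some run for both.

minute 75 to minute 83, minute 96 to minute 106, minute 119 to minute 122

Merge the first list: minute 18 to minute 83, minute 96 to minute 144.
Merge the second list: minute 75 to minute 106, minute 119 to minute 122, minute 162 to minute 183.
minute 18 to minute 83 overlaps B on minute 75 to minute 83.
minute 96 to minute 144 overlaps B on minute 96 to minute 106, minute 119 to minute 122.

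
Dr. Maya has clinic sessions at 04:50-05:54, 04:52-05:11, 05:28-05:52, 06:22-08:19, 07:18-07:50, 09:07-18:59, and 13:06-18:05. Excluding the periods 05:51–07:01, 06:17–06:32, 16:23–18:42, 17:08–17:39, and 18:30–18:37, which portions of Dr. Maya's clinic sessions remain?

Merge the first list: 04:50–05:54, 06:22–08:19, 09:07–18:59.
Merge the second list: 05:51–07:01, 16:23–18:42.
04:50–05:54 minus B → 04:50–05:51.
06:22–08:19 minus B → 07:01–08:19.
09:07–18:59 minus B → 09:07–16:23, 18:42–18:59.

04:50–05:51, 07:01–08:19, 09:07–16:23, 18:42–18:59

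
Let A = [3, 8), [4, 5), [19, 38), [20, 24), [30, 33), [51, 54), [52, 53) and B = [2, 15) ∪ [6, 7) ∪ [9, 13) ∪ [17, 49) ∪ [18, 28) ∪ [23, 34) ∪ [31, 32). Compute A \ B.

[51, 54)

First set merges to [3, 8), [19, 38), [51, 54).
Second set merges to [2, 15), [17, 49).
[3, 8): fully covered by B → removed.
[19, 38): fully covered by B → removed.
[51, 54): no B overlap → unchanged.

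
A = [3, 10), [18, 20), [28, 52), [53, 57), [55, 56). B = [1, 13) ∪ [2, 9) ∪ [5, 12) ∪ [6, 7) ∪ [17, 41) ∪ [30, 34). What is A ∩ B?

[3, 10) ∪ [18, 20) ∪ [28, 41)

Merge the first list: [3, 10), [18, 20), [28, 52), [53, 57).
Merge the second list: [1, 13), [17, 41).
[3, 10) overlaps B on [3, 10).
[18, 20) overlaps B on [18, 20).
[28, 52) overlaps B on [28, 41).
[53, 57) falls entirely outside B.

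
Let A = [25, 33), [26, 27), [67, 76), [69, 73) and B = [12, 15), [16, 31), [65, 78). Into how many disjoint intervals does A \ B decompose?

1

First set merges to [25, 33), [67, 76).
A \ B = [31, 33).
That is 1 disjoint piece.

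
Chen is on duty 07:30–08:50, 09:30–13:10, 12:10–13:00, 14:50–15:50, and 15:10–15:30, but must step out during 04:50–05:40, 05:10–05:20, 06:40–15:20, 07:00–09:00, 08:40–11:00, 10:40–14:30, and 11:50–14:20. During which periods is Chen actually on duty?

A, merged: 07:30–08:50, 09:30–13:10, 14:50–15:50.
B, merged: 04:50–05:40, 06:40–15:20.
07:30–08:50: fully covered by B → removed.
09:30–13:10: fully covered by B → removed.
14:50–15:50 minus B → 15:20–15:50.

15:20–15:50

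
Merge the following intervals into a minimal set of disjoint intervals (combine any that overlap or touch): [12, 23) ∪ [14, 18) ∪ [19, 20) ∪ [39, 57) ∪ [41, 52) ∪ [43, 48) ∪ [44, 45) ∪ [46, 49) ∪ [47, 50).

[12, 23) ∪ [39, 57)

[14, 18) overlaps/touches [12, 23) → extend to [12, 23).
[19, 20) overlaps/touches [12, 23) → extend to [12, 23).
[39, 57) is disjoint → start new block.
[41, 52) overlaps/touches [39, 57) → extend to [39, 57).
[43, 48) overlaps/touches [39, 57) → extend to [39, 57).
[44, 45) overlaps/touches [39, 57) → extend to [39, 57).
[46, 49) overlaps/touches [39, 57) → extend to [39, 57).
[47, 50) overlaps/touches [39, 57) → extend to [39, 57).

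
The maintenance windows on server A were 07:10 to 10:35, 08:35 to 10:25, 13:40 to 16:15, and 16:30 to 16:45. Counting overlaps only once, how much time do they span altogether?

Merged: 07:10-10:35, 13:40-16:15, 16:30-16:45.
Lengths: 3 h 25 min + 2 h 35 min + 15 min = 6 h 15 min.

6 h 15 min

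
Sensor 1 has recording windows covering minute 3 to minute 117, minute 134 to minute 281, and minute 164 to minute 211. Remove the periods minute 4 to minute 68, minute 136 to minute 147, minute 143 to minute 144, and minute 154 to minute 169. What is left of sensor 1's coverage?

minute 3 to minute 4, minute 68 to minute 117, minute 134 to minute 136, minute 147 to minute 154, minute 169 to minute 281

A, merged: minute 3 to minute 117, minute 134 to minute 281.
B, merged: minute 4 to minute 68, minute 136 to minute 147, minute 154 to minute 169.
minute 3 to minute 117 minus B → minute 3 to minute 4, minute 68 to minute 117.
minute 134 to minute 281 minus B → minute 134 to minute 136, minute 147 to minute 154, minute 169 to minute 281.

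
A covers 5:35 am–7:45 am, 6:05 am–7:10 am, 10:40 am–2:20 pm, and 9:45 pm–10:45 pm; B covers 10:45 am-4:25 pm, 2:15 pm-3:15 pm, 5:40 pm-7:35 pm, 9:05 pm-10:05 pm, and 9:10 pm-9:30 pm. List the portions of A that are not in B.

First set merges to 5:35 am–7:45 am, 10:40 am–2:20 pm, 9:45 pm–10:45 pm.
Second set merges to 10:45 am–4:25 pm, 5:40 pm–7:35 pm, 9:05 pm–10:05 pm.
5:35 am–7:45 am: no B overlap → unchanged.
10:40 am–2:20 pm minus B → 10:40 am–10:45 am.
9:45 pm–10:45 pm minus B → 10:05 pm–10:45 pm.

5:35 am–7:45 am, 10:40 am–10:45 am, 10:05 pm–10:45 pm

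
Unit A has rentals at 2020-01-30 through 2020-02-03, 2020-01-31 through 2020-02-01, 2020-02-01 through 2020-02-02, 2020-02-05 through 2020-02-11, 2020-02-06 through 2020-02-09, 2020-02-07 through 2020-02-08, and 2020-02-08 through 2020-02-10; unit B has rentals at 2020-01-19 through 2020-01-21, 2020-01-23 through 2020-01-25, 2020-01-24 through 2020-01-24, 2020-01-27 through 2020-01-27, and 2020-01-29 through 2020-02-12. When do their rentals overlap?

First set merges to 2020-01-30 through 2020-02-03, 2020-02-05 through 2020-02-11.
Second set merges to 2020-01-19 through 2020-01-21, 2020-01-23 through 2020-01-25, 2020-01-27 through 2020-01-27, 2020-01-29 through 2020-02-12.
2020-01-30 through 2020-02-03 ∩ B → 2020-01-30 through 2020-02-03.
2020-02-05 through 2020-02-11 ∩ B → 2020-02-05 through 2020-02-11.

2020-01-30 through 2020-02-03, 2020-02-05 through 2020-02-11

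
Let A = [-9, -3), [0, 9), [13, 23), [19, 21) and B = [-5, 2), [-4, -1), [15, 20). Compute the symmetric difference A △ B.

Merge the first list: [-9, -3), [0, 9), [13, 23).
Merge the second list: [-5, 2), [15, 20).
Only in the first: [-9, -5), [2, 9), [13, 15), [20, 23).
Only in the second: [-3, 0).
Together these are the periods covered by exactly one.

[-9, -5) ∪ [-3, 0) ∪ [2, 9) ∪ [13, 15) ∪ [20, 23)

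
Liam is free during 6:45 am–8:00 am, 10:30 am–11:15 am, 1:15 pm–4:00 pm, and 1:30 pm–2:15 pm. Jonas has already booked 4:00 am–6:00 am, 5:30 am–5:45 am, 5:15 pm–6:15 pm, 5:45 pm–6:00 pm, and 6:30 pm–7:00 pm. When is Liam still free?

6:45 am-8:00 am, 10:30 am-11:15 am, 1:15 pm-4:00 pm

First set merges to 6:45 am-8:00 am, 10:30 am-11:15 am, 1:15 pm-4:00 pm.
Second set merges to 4:00 am-6:00 am, 5:15 pm-6:15 pm, 6:30 pm-7:00 pm.
6:45 am-8:00 am is untouched.
10:30 am-11:15 am is untouched.
1:15 pm-4:00 pm is untouched.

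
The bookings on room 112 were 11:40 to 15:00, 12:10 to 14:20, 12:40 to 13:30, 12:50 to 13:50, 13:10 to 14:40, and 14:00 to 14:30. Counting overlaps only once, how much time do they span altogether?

Merged: 11:40–15:00.
Length: 3 h 20 min.

3 h 20 min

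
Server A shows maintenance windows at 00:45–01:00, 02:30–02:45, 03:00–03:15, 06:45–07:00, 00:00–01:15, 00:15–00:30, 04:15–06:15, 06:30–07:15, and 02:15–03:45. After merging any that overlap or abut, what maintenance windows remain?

00:00–01:15, 02:15–03:45, 04:15–06:15, 06:30–07:15

Sort by start: 00:00–01:15, 00:15–00:30, 00:45–01:00, 02:15–03:45, 02:30–02:45, 03:00–03:15, 04:15–06:15, 06:30–07:15, 06:45–07:00.
00:15–00:30 overlaps/touches 00:00–01:15 → extend to 00:00–01:15.
00:45–01:00 overlaps/touches 00:00–01:15 → extend to 00:00–01:15.
02:15–03:45 is disjoint → start new block.
02:30–02:45 overlaps/touches 02:15–03:45 → extend to 02:15–03:45.
03:00–03:15 overlaps/touches 02:15–03:45 → extend to 02:15–03:45.
04:15–06:15 is disjoint → start new block.
06:30–07:15 is disjoint → start new block.
06:45–07:00 overlaps/touches 06:30–07:15 → extend to 06:30–07:15.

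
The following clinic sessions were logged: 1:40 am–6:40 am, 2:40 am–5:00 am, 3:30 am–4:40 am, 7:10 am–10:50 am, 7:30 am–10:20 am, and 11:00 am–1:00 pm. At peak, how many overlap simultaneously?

At 3:30 am, 3 of the intervals are simultaneously active.
No point has more.

3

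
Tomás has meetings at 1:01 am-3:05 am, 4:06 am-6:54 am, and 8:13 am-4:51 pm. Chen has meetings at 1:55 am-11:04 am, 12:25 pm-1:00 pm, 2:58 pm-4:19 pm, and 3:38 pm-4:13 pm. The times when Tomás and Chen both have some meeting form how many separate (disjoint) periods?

5

Second set merges to 1:55 am-11:04 am, 12:25 pm-1:00 pm, 2:58 pm-4:19 pm.
A ∩ B = 1:55 am-3:05 am, 4:06 am-6:54 am, 8:13 am-11:04 am, 12:25 pm-1:00 pm, 2:58 pm-4:19 pm.
That is 5 disjoint pieces.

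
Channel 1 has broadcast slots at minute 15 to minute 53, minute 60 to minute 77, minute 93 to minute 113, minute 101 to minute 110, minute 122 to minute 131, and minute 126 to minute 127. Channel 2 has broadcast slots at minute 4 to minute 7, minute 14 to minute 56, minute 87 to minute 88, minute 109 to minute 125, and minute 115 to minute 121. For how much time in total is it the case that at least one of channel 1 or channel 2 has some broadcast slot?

A, merged: minute 15 to minute 53, minute 60 to minute 77, minute 93 to minute 113, minute 122 to minute 131.
B, merged: minute 4 to minute 7, minute 14 to minute 56, minute 87 to minute 88, minute 109 to minute 125.
A ∪ B = minute 4 to minute 7, minute 14 to minute 56, minute 60 to minute 77, minute 87 to minute 88, minute 93 to minute 131.
Total: 3 minutes + 42 minutes + 17 minutes + 1 minute + 38 minutes = 101 minutes.

101 minutes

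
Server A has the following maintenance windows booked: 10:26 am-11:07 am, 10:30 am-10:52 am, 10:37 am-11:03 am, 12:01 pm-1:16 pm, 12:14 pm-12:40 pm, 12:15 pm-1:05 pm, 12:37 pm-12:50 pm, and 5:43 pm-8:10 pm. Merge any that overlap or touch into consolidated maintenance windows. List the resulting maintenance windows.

10:26 am–11:07 am, 12:01 pm–1:16 pm, 5:43 pm–8:10 pm

10:30 am–10:52 am overlaps/touches 10:26 am–11:07 am → extend to 10:26 am–11:07 am.
10:37 am–11:03 am overlaps/touches 10:26 am–11:07 am → extend to 10:26 am–11:07 am.
12:01 pm–1:16 pm is disjoint → start new block.
12:14 pm–12:40 pm overlaps/touches 12:01 pm–1:16 pm → extend to 12:01 pm–1:16 pm.
12:15 pm–1:05 pm overlaps/touches 12:01 pm–1:16 pm → extend to 12:01 pm–1:16 pm.
12:37 pm–12:50 pm overlaps/touches 12:01 pm–1:16 pm → extend to 12:01 pm–1:16 pm.
5:43 pm–8:10 pm is disjoint → start new block.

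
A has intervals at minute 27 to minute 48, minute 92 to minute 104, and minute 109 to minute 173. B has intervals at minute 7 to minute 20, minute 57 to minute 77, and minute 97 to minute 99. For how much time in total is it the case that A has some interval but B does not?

95 minutes

A \ B = minute 27 to minute 48, minute 92 to minute 97, minute 99 to minute 104, minute 109 to minute 173.
Total: 21 minutes + 5 minutes + 5 minutes + 64 minutes = 95 minutes.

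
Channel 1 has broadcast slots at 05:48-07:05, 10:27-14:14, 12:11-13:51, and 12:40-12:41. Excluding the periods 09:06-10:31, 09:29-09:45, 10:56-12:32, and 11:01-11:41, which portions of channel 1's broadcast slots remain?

05:48–07:05, 10:31–10:56, 12:32–14:14

Merge the first list: 05:48–07:05, 10:27–14:14.
Merge the second list: 09:06–10:31, 10:56–12:32.
05:48–07:05 is untouched.
10:27–14:14 with B removed leaves 10:31–10:56, 12:32–14:14.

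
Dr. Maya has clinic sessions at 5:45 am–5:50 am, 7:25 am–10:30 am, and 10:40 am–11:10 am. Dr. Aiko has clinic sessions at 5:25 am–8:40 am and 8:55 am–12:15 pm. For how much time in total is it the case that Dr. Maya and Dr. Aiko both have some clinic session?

A ∩ B = 5:45 am–5:50 am, 7:25 am–8:40 am, 8:55 am–10:30 am, 10:40 am–11:10 am.
Total: 5 min + 1 h 15 min + 1 h 35 min + 30 min = 3 h 25 min.

3 h 25 min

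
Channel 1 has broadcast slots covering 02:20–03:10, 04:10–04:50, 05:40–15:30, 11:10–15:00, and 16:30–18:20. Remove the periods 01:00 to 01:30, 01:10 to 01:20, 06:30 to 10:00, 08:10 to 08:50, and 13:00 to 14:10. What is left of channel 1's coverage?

Merge the first list: 02:20-03:10, 04:10-04:50, 05:40-15:30, 16:30-18:20.
Merge the second list: 01:00-01:30, 06:30-10:00, 13:00-14:10.
02:20-03:10: no B overlap → unchanged.
04:10-04:50: no B overlap → unchanged.
05:40-15:30 minus B → 05:40-06:30, 10:00-13:00, 14:10-15:30.
16:30-18:20: no B overlap → unchanged.

02:20-03:10, 04:10-04:50, 05:40-06:30, 10:00-13:00, 14:10-15:30, 16:30-18:20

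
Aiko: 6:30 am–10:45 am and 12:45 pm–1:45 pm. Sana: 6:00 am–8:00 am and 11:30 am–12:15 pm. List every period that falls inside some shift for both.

6:30 am–10:45 am ∩ B → 6:30 am–8:00 am.
12:45 pm–1:45 pm meets no B interval.

6:30 am–8:00 am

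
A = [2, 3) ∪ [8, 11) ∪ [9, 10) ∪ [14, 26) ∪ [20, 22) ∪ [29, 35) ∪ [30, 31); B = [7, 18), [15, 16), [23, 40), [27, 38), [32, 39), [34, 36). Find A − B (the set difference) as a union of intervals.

First set merges to [2, 3), [8, 11), [14, 26), [29, 35).
Second set merges to [7, 18), [23, 40).
[2, 3): no B overlap → unchanged.
[8, 11): fully covered by B → removed.
[14, 26) minus B → [18, 23).
[29, 35): fully covered by B → removed.

[2, 3) ∪ [18, 23)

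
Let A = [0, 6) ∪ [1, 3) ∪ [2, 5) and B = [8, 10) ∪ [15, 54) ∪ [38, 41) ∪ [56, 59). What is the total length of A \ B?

Merge the first list: [0, 6).
Merge the second list: [8, 10), [15, 54), [56, 59).
A \ B = [0, 6).
Total: 6.

6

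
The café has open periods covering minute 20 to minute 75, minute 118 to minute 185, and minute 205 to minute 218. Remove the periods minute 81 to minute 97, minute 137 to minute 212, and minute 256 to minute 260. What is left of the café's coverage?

minute 20 to minute 75: no B overlap → unchanged.
minute 118 to minute 185 minus B → minute 118 to minute 137.
minute 205 to minute 218 minus B → minute 212 to minute 218.

minute 20 to minute 75, minute 118 to minute 137, minute 212 to minute 218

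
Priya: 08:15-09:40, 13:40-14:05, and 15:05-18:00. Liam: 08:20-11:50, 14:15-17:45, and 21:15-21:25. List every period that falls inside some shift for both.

08:15–09:40 meets the second set on 08:20–09:40.
13:40–14:05: no overlap with the second set.
15:05–18:00 meets the second set on 15:05–17:45.

08:20–09:40, 15:05–17:45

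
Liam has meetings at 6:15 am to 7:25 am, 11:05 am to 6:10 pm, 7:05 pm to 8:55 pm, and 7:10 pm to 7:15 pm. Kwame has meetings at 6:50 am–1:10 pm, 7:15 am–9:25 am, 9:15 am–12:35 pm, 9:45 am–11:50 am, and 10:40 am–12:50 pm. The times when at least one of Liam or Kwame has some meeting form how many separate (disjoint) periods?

2

First set merges to 6:15 am-7:25 am, 11:05 am-6:10 pm, 7:05 pm-8:55 pm.
Second set merges to 6:50 am-1:10 pm.
A ∪ B = 6:15 am-6:10 pm, 7:05 pm-8:55 pm.
That is 2 disjoint pieces.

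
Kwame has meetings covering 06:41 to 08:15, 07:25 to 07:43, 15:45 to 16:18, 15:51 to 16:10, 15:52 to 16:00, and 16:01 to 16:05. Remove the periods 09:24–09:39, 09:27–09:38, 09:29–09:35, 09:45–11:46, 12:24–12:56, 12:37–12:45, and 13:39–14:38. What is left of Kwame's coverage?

06:41–08:15, 15:45–16:18

A, merged: 06:41–08:15, 15:45–16:18.
B, merged: 09:24–09:39, 09:45–11:46, 12:24–12:56, 13:39–14:38.
06:41–08:15: nothing removed.
15:45–16:18: nothing removed.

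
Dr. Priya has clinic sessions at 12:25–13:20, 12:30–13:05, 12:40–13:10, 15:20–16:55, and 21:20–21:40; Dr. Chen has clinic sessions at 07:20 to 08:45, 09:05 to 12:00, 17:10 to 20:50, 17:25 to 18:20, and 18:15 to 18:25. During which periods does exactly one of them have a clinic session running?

A, merged: 12:25–13:20, 15:20–16:55, 21:20–21:40.
B, merged: 07:20–08:45, 09:05–12:00, 17:10–20:50.
A \ B = 12:25–13:20, 15:20–16:55, 21:20–21:40.
B \ A = 07:20–08:45, 09:05–12:00, 17:10–20:50.
Union of the two gives the symmetric difference.

07:20–08:45, 09:05–12:00, 12:25–13:20, 15:20–16:55, 17:10–20:50, 21:20–21:40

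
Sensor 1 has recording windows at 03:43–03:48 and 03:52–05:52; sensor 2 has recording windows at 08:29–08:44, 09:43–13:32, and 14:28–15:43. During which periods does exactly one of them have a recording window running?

03:43–03:48, 03:52–05:52, 08:29–08:44, 09:43–13:32, 14:28–15:43

Only in the first: 03:43–03:48, 03:52–05:52.
Only in the second: 08:29–08:44, 09:43–13:32, 14:28–15:43.
Together these are the periods covered by exactly one.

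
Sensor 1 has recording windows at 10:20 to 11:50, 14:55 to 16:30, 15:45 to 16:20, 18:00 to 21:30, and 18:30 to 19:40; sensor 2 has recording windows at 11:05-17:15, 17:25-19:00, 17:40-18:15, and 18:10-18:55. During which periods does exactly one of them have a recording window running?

Merge the first list: 10:20–11:50, 14:55–16:30, 18:00–21:30.
Merge the second list: 11:05–17:15, 17:25–19:00.
Only in the first: 10:20–11:05, 19:00–21:30.
Only in the second: 11:50–14:55, 16:30–17:15, 17:25–18:00.
Together these are the periods covered by exactly one.

10:20–11:05, 11:50–14:55, 16:30–17:15, 17:25–18:00, 19:00–21:30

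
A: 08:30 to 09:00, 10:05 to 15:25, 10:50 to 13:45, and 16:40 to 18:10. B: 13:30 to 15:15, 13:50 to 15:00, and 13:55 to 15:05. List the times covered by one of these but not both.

A, merged: 08:30-09:00, 10:05-15:25, 16:40-18:10.
B, merged: 13:30-15:15.
A \ B = 08:30-09:00, 10:05-13:30, 15:15-15:25, 16:40-18:10.
B \ A = none.
Union of the two gives the symmetric difference.

08:30-09:00, 10:05-13:30, 15:15-15:25, 16:40-18:10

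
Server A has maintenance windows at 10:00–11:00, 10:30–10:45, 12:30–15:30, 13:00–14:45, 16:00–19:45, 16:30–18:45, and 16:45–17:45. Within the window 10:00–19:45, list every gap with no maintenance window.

11:00–12:30, 15:30–16:00

The merged coverage is 10:00–11:00, 12:30–15:30, 16:00–19:45.
Uncovered inside 10:00–19:45: 11:00–12:30, 15:30–16:00.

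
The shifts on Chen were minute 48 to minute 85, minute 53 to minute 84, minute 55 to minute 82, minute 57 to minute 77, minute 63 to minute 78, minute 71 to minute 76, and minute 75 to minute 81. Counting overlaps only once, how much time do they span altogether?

Merged: minute 48 to minute 85.
Length: 37 minutes.

37 minutes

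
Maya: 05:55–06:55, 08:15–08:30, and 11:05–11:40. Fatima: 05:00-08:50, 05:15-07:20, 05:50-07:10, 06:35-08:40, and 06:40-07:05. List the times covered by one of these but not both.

B, merged: 05:00–08:50.
A \ B = 11:05–11:40.
B \ A = 05:00–05:55, 06:55–08:15, 08:30–08:50.
Union of the two gives the symmetric difference.

05:00–05:55, 06:55–08:15, 08:30–08:50, 11:05–11:40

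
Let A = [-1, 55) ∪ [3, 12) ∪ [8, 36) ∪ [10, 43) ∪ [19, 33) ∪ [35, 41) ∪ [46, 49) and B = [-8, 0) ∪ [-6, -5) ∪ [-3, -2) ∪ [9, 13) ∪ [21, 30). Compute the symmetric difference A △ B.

[-8, -1) ∪ [0, 9) ∪ [13, 21) ∪ [30, 55)

A, merged: [-1, 55).
B, merged: [-8, 0), [9, 13), [21, 30).
A but not B: [0, 9), [13, 21), [30, 55).
B but not A: [-8, -1).
Combining gives A △ B.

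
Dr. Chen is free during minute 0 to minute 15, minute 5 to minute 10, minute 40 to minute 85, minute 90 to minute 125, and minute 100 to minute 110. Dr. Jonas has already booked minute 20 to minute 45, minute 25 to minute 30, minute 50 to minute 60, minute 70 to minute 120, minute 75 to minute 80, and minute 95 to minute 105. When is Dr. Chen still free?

minute 0 to minute 15, minute 45 to minute 50, minute 60 to minute 70, minute 120 to minute 125

First set merges to minute 0 to minute 15, minute 40 to minute 85, minute 90 to minute 125.
Second set merges to minute 20 to minute 45, minute 50 to minute 60, minute 70 to minute 120.
minute 0 to minute 15 is untouched.
minute 40 to minute 85 with B removed leaves minute 45 to minute 50, minute 60 to minute 70.
minute 90 to minute 125 with B removed leaves minute 120 to minute 125.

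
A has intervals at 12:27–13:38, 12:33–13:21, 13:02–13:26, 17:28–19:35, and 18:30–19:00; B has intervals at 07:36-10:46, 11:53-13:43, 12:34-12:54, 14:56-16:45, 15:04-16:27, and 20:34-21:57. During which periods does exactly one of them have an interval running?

Merge the first list: 12:27-13:38, 17:28-19:35.
Merge the second list: 07:36-10:46, 11:53-13:43, 14:56-16:45, 20:34-21:57.
A but not B: 17:28-19:35.
B but not A: 07:36-10:46, 11:53-12:27, 13:38-13:43, 14:56-16:45, 20:34-21:57.
Combining gives A △ B.

07:36-10:46, 11:53-12:27, 13:38-13:43, 14:56-16:45, 17:28-19:35, 20:34-21:57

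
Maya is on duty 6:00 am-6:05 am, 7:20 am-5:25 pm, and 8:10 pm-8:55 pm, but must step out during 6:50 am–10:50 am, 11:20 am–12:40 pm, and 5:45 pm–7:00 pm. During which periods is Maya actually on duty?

6:00 am–6:05 am, 10:50 am–11:20 am, 12:40 pm–5:25 pm, 8:10 pm–8:55 pm

6:00 am–6:05 am is untouched.
7:20 am–5:25 pm with B removed leaves 10:50 am–11:20 am, 12:40 pm–5:25 pm.
8:10 pm–8:55 pm is untouched.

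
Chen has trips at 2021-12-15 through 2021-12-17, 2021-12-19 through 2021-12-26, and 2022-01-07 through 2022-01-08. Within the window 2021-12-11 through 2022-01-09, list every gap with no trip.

After merging, the occupied span is 2021-12-15 through 2021-12-17, 2021-12-19 through 2021-12-26, 2022-01-07 through 2022-01-08.
Complement within 2021-12-11 through 2022-01-09: 2021-12-11 through 2021-12-14, 2021-12-18 through 2021-12-18, 2021-12-27 through 2022-01-06, 2022-01-09 through 2022-01-09.

2021-12-11 through 2021-12-14, 2021-12-18 through 2021-12-18, 2021-12-27 through 2022-01-06, 2022-01-09 through 2022-01-09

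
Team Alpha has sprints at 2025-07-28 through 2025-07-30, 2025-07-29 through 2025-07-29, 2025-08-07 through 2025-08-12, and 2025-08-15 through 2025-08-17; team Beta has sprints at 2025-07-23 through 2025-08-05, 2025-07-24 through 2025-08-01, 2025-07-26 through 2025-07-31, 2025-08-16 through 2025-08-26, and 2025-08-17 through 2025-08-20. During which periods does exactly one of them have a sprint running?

First set merges to 2025-07-28 through 2025-07-30, 2025-08-07 through 2025-08-12, 2025-08-15 through 2025-08-17.
Second set merges to 2025-07-23 through 2025-08-05, 2025-08-16 through 2025-08-26.
Only in the first: 2025-08-07 through 2025-08-12, 2025-08-15 through 2025-08-15.
Only in the second: 2025-07-23 through 2025-07-27, 2025-07-31 through 2025-08-05, 2025-08-18 through 2025-08-26.
Together these are the periods covered by exactly one.

2025-07-23 through 2025-07-27, 2025-07-31 through 2025-08-05, 2025-08-07 through 2025-08-12, 2025-08-15 through 2025-08-15, 2025-08-18 through 2025-08-26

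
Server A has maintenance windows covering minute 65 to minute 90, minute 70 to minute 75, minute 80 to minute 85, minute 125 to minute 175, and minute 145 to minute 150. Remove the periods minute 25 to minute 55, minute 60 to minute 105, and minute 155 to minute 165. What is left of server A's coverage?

A, merged: minute 65 to minute 90, minute 125 to minute 175.
minute 65 to minute 90: entirely removed.
minute 125 to minute 175 \ B = minute 125 to minute 155, minute 165 to minute 175.

minute 125 to minute 155, minute 165 to minute 175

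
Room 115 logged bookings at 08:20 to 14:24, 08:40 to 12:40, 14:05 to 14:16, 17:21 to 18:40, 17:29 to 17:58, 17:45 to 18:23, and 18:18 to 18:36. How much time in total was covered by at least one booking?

Merged: 08:20-14:24, 17:21-18:40.
Lengths: 6 h 4 min + 1 h 19 min = 7 h 23 min.

7 h 23 min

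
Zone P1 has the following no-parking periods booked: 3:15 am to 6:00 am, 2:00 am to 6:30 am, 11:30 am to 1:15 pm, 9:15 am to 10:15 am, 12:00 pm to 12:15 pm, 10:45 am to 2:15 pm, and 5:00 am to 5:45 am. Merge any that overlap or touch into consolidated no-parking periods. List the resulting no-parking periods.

Sort by start: 2:00 am–6:30 am, 3:15 am–6:00 am, 5:00 am–5:45 am, 9:15 am–10:15 am, 10:45 am–2:15 pm, 11:30 am–1:15 pm, 12:00 pm–12:15 pm.
3:15 am–6:00 am overlaps/touches 2:00 am–6:30 am → extend to 2:00 am–6:30 am.
5:00 am–5:45 am overlaps/touches 2:00 am–6:30 am → extend to 2:00 am–6:30 am.
9:15 am–10:15 am is disjoint → start new block.
10:45 am–2:15 pm is disjoint → start new block.
11:30 am–1:15 pm overlaps/touches 10:45 am–2:15 pm → extend to 10:45 am–2:15 pm.
12:00 pm–12:15 pm overlaps/touches 10:45 am–2:15 pm → extend to 10:45 am–2:15 pm.

2:00 am–6:30 am, 9:15 am–10:15 am, 10:45 am–2:15 pm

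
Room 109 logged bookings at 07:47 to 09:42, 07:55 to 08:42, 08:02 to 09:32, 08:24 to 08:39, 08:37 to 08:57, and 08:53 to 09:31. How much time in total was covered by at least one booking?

1 h 55 min

Merged: 07:47-09:42.
Length: 1 h 55 min.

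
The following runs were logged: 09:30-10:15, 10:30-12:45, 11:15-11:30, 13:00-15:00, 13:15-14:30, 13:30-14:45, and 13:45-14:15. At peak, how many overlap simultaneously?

Sweep endpoints in order; track running count of active intervals.
Peak of 4 reached at 13:45.

4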